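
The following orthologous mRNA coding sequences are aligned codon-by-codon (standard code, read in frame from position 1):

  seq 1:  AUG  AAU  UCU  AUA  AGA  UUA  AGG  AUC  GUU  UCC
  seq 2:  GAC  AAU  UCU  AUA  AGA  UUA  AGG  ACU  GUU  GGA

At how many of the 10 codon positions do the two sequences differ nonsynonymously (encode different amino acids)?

3

Codon 1: AUG Met / GAC Asp — nonsynonymous.
Codon 2: AAU Asn / AAU Asn — identical.
Codon 3: UCU Ser / UCU Ser — identical.
Codon 4: AUA Ile / AUA Ile — identical.
Codon 5: AGA Arg / AGA Arg — identical.
Codon 6: UUA Leu / UUA Leu — identical.
Codon 7: AGG Arg / AGG Arg — identical.
Codon 8: AUC Ile / ACU Thr — nonsynonymous.
Codon 9: GUU Val / GUU Val — identical.
Codon 10: UCC Ser / GGA Gly — nonsynonymous.
Nonsynonymous differences: 3.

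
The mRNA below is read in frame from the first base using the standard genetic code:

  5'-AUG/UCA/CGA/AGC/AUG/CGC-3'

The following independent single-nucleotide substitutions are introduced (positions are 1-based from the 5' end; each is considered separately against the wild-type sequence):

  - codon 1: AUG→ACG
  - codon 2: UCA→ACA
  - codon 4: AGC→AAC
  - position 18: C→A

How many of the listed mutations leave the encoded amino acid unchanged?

1

Codon 1: AUG (Met) → ACG (Thr) — missense.
Codon 2: UCA (Ser) → ACA (Thr) — missense.
Codon 4: AGC (Ser) → AAC (Asn) — missense.
Codon 6: CGC (Arg) → CGA (Arg) — synonymous.
Synonymous: 1 of 4.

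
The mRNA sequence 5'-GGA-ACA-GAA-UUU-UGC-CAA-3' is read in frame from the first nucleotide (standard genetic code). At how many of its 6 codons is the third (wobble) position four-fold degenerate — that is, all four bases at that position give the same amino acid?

2

Codon 1 GGA (Gly): third position 4-fold.
Codon 2 ACA (Thr): third position 4-fold.
Codon 3 GAA (Glu): third position 2-fold.
Codon 4 UUU (Phe): third position 2-fold.
Codon 5 UGC (Cys): third position 2-fold.
Codon 6 CAA (Gln): third position 2-fold.
Four-fold degenerate third positions: 2.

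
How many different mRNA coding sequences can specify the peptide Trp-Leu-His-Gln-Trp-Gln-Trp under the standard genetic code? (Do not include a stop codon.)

48

Trp: 1 codon.
Leu: 6 codons.
His: 2 codons.
Gln: 2 codons.
Trp: 1 codon.
Gln: 2 codons.
Trp: 1 codon.
1 × 6 × 2 × 2 × 1 × 2 × 1 = 48.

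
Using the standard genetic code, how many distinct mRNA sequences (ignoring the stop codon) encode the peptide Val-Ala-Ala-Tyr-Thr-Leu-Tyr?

Val: 4 codons.
Ala: 4 codons.
Ala: 4 codons.
Tyr: 2 codons.
Thr: 4 codons.
Leu: 6 codons.
Tyr: 2 codons.
4 × 4 × 4 × 2 × 4 × 6 × 2 = 6144.

6144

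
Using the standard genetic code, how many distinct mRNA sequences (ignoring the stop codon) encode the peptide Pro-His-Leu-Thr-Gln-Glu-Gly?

3072

Pro: 4 codons.
His: 2 codons.
Leu: 6 codons.
Thr: 4 codons.
Gln: 2 codons.
Glu: 2 codons.
Gly: 4 codons.
4 × 2 × 6 × 4 × 2 × 2 × 4 = 3072.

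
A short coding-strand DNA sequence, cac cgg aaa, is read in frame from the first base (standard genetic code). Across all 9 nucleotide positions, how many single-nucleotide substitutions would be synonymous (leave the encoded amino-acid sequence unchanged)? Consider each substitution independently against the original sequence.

6

Codon 1 (CAC, His): 1 synonymous substitution.
Codon 2 (CGG, Arg): 4 synonymous substitutions.
Codon 3 (AAA, Lys): 1 synonymous substitution.
Total: 1 + 4 + 1 = 6.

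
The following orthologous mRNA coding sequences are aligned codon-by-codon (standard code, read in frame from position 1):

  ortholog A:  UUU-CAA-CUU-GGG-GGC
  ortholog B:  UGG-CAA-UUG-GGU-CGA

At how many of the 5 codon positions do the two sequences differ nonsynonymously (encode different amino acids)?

2

Codon 1: UUU Phe / UGG Trp — nonsynonymous.
Codon 2: CAA Gln / CAA Gln — identical.
Codon 3: CUU Leu / UUG Leu — synonymous.
Codon 4: GGG Gly / GGU Gly — synonymous.
Codon 5: GGC Gly / CGA Arg — nonsynonymous.
Nonsynonymous differences: 2.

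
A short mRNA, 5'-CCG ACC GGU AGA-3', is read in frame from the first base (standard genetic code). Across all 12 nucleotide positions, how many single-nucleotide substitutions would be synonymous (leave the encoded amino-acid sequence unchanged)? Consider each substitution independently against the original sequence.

Codon 1 (CCG, Pro): 3 synonymous substitutions.
Codon 2 (ACC, Thr): 3 synonymous substitutions.
Codon 3 (GGU, Gly): 3 synonymous substitutions.
Codon 4 (AGA, Arg): 2 synonymous substitutions.
Total: 3 + 3 + 3 + 2 = 11.

11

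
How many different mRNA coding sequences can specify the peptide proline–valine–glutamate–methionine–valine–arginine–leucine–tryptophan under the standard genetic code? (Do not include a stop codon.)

4608

Pro: 4 codons.
Val: 4 codons.
Glu: 2 codons.
Met: 1 codon.
Val: 4 codons.
Arg: 6 codons.
Leu: 6 codons.
Trp: 1 codon.
4 × 4 × 2 × 1 × 4 × 6 × 6 × 1 = 4608.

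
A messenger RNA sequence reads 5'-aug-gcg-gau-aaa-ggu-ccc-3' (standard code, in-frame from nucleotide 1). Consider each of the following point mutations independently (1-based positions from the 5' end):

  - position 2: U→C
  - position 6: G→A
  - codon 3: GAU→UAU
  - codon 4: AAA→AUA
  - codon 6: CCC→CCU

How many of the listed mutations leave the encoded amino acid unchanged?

Codon 1: AUG (Met) → ACG (Thr) — missense.
Codon 2: GCG (Ala) → GCA (Ala) — synonymous.
Codon 3: GAU (Asp) → UAU (Tyr) — missense.
Codon 4: AAA (Lys) → AUA (Ile) — missense.
Codon 6: CCC (Pro) → CCU (Pro) — synonymous.
Synonymous: 2 of 5.

2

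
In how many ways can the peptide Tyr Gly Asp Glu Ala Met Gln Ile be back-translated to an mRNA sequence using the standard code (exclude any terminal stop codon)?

768

Tyr: 2 codons.
Gly: 4 codons.
Asp: 2 codons.
Glu: 2 codons.
Ala: 4 codons.
Met: 1 codon.
Gln: 2 codons.
Ile: 3 codons.
2 × 4 × 2 × 2 × 4 × 1 × 2 × 3 = 768.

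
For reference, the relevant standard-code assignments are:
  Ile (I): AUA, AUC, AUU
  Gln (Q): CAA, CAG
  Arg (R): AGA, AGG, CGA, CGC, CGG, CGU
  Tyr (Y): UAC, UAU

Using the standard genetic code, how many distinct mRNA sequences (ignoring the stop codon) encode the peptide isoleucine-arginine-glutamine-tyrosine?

Ile: 3 codons.
Arg: 6 codons.
Gln: 2 codons.
Tyr: 2 codons.
3 × 6 × 2 × 2 = 72.

72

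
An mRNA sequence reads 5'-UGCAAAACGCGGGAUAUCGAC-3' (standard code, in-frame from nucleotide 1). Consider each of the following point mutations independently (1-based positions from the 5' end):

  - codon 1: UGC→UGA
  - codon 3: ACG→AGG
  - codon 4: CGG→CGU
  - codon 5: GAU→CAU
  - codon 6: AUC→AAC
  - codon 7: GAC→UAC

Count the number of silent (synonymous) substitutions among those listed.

Codon 1: UGC (Cys) → UGA (Stop) — nonsense.
Codon 3: ACG (Thr) → AGG (Arg) — missense.
Codon 4: CGG (Arg) → CGU (Arg) — synonymous.
Codon 5: GAU (Asp) → CAU (His) — missense.
Codon 6: AUC (Ile) → AAC (Asn) — missense.
Codon 7: GAC (Asp) → UAC (Tyr) — missense.
Synonymous: 1 of 6.

1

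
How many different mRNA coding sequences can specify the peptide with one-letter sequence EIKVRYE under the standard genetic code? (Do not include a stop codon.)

Glu: 2 codons.
Ile: 3 codons.
Lys: 2 codons.
Val: 4 codons.
Arg: 6 codons.
Tyr: 2 codons.
Glu: 2 codons.
2 × 3 × 2 × 4 × 6 × 2 × 2 = 1152.

1152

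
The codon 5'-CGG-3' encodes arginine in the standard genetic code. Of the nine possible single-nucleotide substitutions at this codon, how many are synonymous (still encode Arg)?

4

Position 1: AGG → 1 synonymous.
Position 2: none → 0 synonymous.
Position 3: CGU, CGC, CGA → 3 synonymous.
Total: 1 + 0 + 3 = 4.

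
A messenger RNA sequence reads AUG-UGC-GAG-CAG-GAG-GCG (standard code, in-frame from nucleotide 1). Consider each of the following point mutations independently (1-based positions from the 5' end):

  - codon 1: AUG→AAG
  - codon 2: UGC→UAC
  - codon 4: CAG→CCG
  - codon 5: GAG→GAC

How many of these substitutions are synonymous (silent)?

0

Codon 1: AUG (Met) → AAG (Lys) — missense.
Codon 2: UGC (Cys) → UAC (Tyr) — missense.
Codon 4: CAG (Gln) → CCG (Pro) — missense.
Codon 5: GAG (Glu) → GAC (Asp) — missense.
Synonymous: 0 of 4.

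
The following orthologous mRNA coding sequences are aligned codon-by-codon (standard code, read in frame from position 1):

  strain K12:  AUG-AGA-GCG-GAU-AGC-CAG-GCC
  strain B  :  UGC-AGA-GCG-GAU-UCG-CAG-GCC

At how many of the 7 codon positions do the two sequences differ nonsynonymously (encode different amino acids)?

Codon 1: AUG Met / UGC Cys — nonsynonymous.
Codon 2: AGA Arg / AGA Arg — identical.
Codon 3: GCG Ala / GCG Ala — identical.
Codon 4: GAU Asp / GAU Asp — identical.
Codon 5: AGC Ser / UCG Ser — synonymous.
Codon 6: CAG Gln / CAG Gln — identical.
Codon 7: GCC Ala / GCC Ala — identical.
Nonsynonymous differences: 1.

1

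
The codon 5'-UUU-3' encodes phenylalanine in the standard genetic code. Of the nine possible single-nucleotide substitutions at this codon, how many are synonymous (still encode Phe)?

1

Position 1: none → 0 synonymous.
Position 2: none → 0 synonymous.
Position 3: UUC → 1 synonymous.
Total: 0 + 0 + 1 = 1.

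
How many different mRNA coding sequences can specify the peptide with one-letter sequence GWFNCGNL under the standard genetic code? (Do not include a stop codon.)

1536

Gly: 4 codons.
Trp: 1 codon.
Phe: 2 codons.
Asn: 2 codons.
Cys: 2 codons.
Gly: 4 codons.
Asn: 2 codons.
Leu: 6 codons.
4 × 1 × 2 × 2 × 2 × 4 × 2 × 6 = 1536.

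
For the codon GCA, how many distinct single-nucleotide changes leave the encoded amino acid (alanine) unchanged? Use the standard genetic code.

Position 1: none → 0 synonymous.
Position 2: none → 0 synonymous.
Position 3: GCU, GCC, GCG → 3 synonymous.
Total: 0 + 0 + 3 = 3.

3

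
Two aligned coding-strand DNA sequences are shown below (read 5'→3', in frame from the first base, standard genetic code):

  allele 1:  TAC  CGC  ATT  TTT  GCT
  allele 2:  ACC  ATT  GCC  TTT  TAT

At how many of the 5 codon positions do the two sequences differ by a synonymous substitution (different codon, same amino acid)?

0

Codon 1: TAC Tyr / ACC Thr — nonsynonymous.
Codon 2: CGC Arg / ATT Ile — nonsynonymous.
Codon 3: ATT Ile / GCC Ala — nonsynonymous.
Codon 4: TTT Phe / TTT Phe — identical.
Codon 5: GCT Ala / TAT Tyr — nonsynonymous.
Synonymous differences: 0.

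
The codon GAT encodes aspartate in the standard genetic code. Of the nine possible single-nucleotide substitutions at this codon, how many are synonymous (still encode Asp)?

1

Position 1: none → 0 synonymous.
Position 2: none → 0 synonymous.
Position 3: GAC → 1 synonymous.
Total: 0 + 0 + 1 = 1.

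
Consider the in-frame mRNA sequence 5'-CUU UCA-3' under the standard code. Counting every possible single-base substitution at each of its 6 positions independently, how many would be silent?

Codon 1 (CUU, Leu): 3 synonymous substitutions.
Codon 2 (UCA, Ser): 3 synonymous substitutions.
Total: 3 + 3 = 6.

6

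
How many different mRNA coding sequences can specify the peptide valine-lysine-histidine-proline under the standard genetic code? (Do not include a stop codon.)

Val: 4 codons.
Lys: 2 codons.
His: 2 codons.
Pro: 4 codons.
4 × 2 × 2 × 4 = 64.

64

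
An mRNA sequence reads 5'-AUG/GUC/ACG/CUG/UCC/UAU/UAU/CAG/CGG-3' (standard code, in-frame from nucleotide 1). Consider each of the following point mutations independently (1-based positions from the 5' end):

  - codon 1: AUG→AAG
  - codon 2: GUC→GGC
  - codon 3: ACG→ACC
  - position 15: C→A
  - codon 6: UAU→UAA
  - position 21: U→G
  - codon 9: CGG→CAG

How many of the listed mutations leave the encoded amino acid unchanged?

Codon 1: AUG (Met) → AAG (Lys) — missense.
Codon 2: GUC (Val) → GGC (Gly) — missense.
Codon 3: ACG (Thr) → ACC (Thr) — synonymous.
Codon 5: UCC (Ser) → UCA (Ser) — synonymous.
Codon 6: UAU (Tyr) → UAA (Stop) — nonsense.
Codon 7: UAU (Tyr) → UAG (Stop) — nonsense.
Codon 9: CGG (Arg) → CAG (Gln) — missense.
Synonymous: 2 of 7.

2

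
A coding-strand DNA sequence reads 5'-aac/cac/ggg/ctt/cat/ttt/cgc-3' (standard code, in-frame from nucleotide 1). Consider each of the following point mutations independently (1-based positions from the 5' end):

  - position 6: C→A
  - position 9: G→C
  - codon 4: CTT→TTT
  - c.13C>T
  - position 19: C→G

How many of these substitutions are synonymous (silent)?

1

Codon 2: CAC (His) → CAA (Gln) — missense.
Codon 3: GGG (Gly) → GGC (Gly) — synonymous.
Codon 4: CTT (Leu) → TTT (Phe) — missense.
Codon 5: CAT (His) → TAT (Tyr) — missense.
Codon 7: CGC (Arg) → GGC (Gly) — missense.
Synonymous: 1 of 5.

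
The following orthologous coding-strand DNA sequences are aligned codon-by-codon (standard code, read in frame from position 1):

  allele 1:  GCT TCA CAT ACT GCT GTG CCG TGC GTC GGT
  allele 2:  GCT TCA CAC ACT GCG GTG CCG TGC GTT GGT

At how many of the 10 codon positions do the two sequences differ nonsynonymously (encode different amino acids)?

Codon 1: GCT Ala / GCT Ala — identical.
Codon 2: TCA Ser / TCA Ser — identical.
Codon 3: CAT His / CAC His — synonymous.
Codon 4: ACT Thr / ACT Thr — identical.
Codon 5: GCT Ala / GCG Ala — synonymous.
Codon 6: GTG Val / GTG Val — identical.
Codon 7: CCG Pro / CCG Pro — identical.
Codon 8: TGC Cys / TGC Cys — identical.
Codon 9: GTC Val / GTT Val — synonymous.
Codon 10: GGT Gly / GGT Gly — identical.
Nonsynonymous differences: 0.

0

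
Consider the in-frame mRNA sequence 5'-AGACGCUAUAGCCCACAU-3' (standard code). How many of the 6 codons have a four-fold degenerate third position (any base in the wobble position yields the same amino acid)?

Codon 1 AGA (Arg): third position 2-fold.
Codon 2 CGC (Arg): third position 4-fold.
Codon 3 UAU (Tyr): third position 2-fold.
Codon 4 AGC (Ser): third position 2-fold.
Codon 5 CCA (Pro): third position 4-fold.
Codon 6 CAU (His): third position 2-fold.
Four-fold degenerate third positions: 2.

2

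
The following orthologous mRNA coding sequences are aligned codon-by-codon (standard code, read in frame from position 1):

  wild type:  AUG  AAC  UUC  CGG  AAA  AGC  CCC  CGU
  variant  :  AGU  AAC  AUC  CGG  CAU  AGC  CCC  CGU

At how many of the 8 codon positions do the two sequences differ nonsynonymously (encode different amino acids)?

Codon 1: AUG Met / AGU Ser — nonsynonymous.
Codon 2: AAC Asn / AAC Asn — identical.
Codon 3: UUC Phe / AUC Ile — nonsynonymous.
Codon 4: CGG Arg / CGG Arg — identical.
Codon 5: AAA Lys / CAU His — nonsynonymous.
Codon 6: AGC Ser / AGC Ser — identical.
Codon 7: CCC Pro / CCC Pro — identical.
Codon 8: CGU Arg / CGU Arg — identical.
Nonsynonymous differences: 3.

3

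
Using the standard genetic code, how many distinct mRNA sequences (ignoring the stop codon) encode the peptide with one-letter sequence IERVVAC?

Ile: 3 codons.
Glu: 2 codons.
Arg: 6 codons.
Val: 4 codons.
Val: 4 codons.
Ala: 4 codons.
Cys: 2 codons.
3 × 2 × 6 × 4 × 4 × 4 × 2 = 4608.

4608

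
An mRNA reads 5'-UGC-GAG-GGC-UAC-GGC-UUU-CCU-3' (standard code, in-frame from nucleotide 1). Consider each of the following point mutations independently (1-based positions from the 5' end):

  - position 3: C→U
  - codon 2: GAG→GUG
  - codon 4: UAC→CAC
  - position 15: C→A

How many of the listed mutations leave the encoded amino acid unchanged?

Codon 1: UGC (Cys) → UGU (Cys) — synonymous.
Codon 2: GAG (Glu) → GUG (Val) — missense.
Codon 4: UAC (Tyr) → CAC (His) — missense.
Codon 5: GGC (Gly) → GGA (Gly) — synonymous.
Synonymous: 2 of 4.

2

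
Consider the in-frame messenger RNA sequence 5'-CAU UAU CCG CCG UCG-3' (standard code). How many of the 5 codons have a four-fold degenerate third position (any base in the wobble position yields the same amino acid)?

3

Codon 1 CAU (His): third position 2-fold.
Codon 2 UAU (Tyr): third position 2-fold.
Codon 3 CCG (Pro): third position 4-fold.
Codon 4 CCG (Pro): third position 4-fold.
Codon 5 UCG (Ser): third position 4-fold.
Four-fold degenerate third positions: 3.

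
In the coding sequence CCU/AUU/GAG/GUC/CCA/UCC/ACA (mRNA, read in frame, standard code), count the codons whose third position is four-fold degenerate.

Codon 1 CCU (Pro): third position 4-fold.
Codon 2 AUU (Ile): third position 3-fold.
Codon 3 GAG (Glu): third position 2-fold.
Codon 4 GUC (Val): third position 4-fold.
Codon 5 CCA (Pro): third position 4-fold.
Codon 6 UCC (Ser): third position 4-fold.
Codon 7 ACA (Thr): third position 4-fold.
Four-fold degenerate third positions: 5.

5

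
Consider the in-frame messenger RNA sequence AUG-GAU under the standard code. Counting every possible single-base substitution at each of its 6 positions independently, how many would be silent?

Codon 1 (AUG, Met): 0 synonymous substitutions.
Codon 2 (GAU, Asp): 1 synonymous substitution.
Total: 0 + 1 = 1.

1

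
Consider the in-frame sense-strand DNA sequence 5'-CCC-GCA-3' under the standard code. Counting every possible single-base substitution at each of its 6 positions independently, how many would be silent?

6

Codon 1 (CCC, Pro): 3 synonymous substitutions.
Codon 2 (GCA, Ala): 3 synonymous substitutions.
Total: 3 + 3 = 6.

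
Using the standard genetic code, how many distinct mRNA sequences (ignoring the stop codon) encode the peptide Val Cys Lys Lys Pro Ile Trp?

384

Val: 4 codons.
Cys: 2 codons.
Lys: 2 codons.
Lys: 2 codons.
Pro: 4 codons.
Ile: 3 codons.
Trp: 1 codon.
4 × 2 × 2 × 2 × 4 × 3 × 1 = 384.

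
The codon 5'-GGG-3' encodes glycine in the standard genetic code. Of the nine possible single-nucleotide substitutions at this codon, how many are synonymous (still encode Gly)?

3

Position 1: none → 0 synonymous.
Position 2: none → 0 synonymous.
Position 3: GGU, GGC, GGA → 3 synonymous.
Total: 0 + 0 + 3 = 3.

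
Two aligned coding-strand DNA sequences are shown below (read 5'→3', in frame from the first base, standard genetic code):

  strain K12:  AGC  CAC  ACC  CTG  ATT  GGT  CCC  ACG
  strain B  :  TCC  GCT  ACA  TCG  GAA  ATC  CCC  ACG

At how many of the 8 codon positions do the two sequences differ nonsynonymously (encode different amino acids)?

Codon 1: AGC Ser / TCC Ser — synonymous.
Codon 2: CAC His / GCT Ala — nonsynonymous.
Codon 3: ACC Thr / ACA Thr — synonymous.
Codon 4: CTG Leu / TCG Ser — nonsynonymous.
Codon 5: ATT Ile / GAA Glu — nonsynonymous.
Codon 6: GGT Gly / ATC Ile — nonsynonymous.
Codon 7: CCC Pro / CCC Pro — identical.
Codon 8: ACG Thr / ACG Thr — identical.
Nonsynonymous differences: 4.

4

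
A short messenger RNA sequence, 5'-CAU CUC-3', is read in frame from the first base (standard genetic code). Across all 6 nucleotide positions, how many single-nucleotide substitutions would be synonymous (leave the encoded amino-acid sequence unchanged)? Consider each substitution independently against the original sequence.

Codon 1 (CAU, His): 1 synonymous substitution.
Codon 2 (CUC, Leu): 3 synonymous substitutions.
Total: 1 + 3 = 4.

4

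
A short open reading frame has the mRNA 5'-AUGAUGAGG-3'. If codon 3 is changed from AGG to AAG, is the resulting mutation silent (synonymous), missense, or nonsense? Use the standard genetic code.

missense

Position 8 falls in codon 3: AGG → Arg.
After the substitution the codon is AAG → Lys.
Arg ≠ Lys, so this is a missense mutation.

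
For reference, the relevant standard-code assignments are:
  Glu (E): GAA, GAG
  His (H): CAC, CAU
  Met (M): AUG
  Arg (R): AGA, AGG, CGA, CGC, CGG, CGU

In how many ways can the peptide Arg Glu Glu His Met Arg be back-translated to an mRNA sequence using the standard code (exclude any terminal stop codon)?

Arg: 6 codons.
Glu: 2 codons.
Glu: 2 codons.
His: 2 codons.
Met: 1 codon.
Arg: 6 codons.
6 × 2 × 2 × 2 × 1 × 6 = 288.

288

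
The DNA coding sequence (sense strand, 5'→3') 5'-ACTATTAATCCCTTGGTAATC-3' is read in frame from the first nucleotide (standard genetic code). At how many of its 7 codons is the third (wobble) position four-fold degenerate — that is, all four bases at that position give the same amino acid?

Codon 1 ACT (Thr): third position 4-fold.
Codon 2 ATT (Ile): third position 3-fold.
Codon 3 AAT (Asn): third position 2-fold.
Codon 4 CCC (Pro): third position 4-fold.
Codon 5 TTG (Leu): third position 2-fold.
Codon 6 GTA (Val): third position 4-fold.
Codon 7 ATC (Ile): third position 3-fold.
Four-fold degenerate third positions: 3.

3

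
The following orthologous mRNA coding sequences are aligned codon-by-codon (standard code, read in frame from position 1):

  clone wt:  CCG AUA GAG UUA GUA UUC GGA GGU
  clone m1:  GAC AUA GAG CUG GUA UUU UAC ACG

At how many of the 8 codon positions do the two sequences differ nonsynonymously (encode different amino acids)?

3

Codon 1: CCG Pro / GAC Asp — nonsynonymous.
Codon 2: AUA Ile / AUA Ile — identical.
Codon 3: GAG Glu / GAG Glu — identical.
Codon 4: UUA Leu / CUG Leu — synonymous.
Codon 5: GUA Val / GUA Val — identical.
Codon 6: UUC Phe / UUU Phe — synonymous.
Codon 7: GGA Gly / UAC Tyr — nonsynonymous.
Codon 8: GGU Gly / ACG Thr — nonsynonymous.
Nonsynonymous differences: 3.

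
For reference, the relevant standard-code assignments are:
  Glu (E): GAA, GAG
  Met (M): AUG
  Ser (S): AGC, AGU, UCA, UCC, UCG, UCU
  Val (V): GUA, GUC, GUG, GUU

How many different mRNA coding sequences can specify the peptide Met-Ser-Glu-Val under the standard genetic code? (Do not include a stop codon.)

48

Met: 1 codon.
Ser: 6 codons.
Glu: 2 codons.
Val: 4 codons.
1 × 6 × 2 × 4 = 48.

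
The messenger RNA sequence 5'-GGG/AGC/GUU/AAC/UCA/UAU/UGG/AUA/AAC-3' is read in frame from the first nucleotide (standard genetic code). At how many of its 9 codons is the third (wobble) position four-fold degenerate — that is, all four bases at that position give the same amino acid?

Codon 1 GGG (Gly): third position 4-fold.
Codon 2 AGC (Ser): third position 2-fold.
Codon 3 GUU (Val): third position 4-fold.
Codon 4 AAC (Asn): third position 2-fold.
Codon 5 UCA (Ser): third position 4-fold.
Codon 6 UAU (Tyr): third position 2-fold.
Codon 7 UGG (Trp): third position 1-fold.
Codon 8 AUA (Ile): third position 3-fold.
Codon 9 AAC (Asn): third position 2-fold.
Four-fold degenerate third positions: 3.

3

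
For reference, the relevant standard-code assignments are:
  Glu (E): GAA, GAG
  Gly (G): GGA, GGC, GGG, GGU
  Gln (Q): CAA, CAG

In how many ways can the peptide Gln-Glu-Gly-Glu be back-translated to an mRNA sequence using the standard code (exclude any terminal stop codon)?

Gln: 2 codons.
Glu: 2 codons.
Gly: 4 codons.
Glu: 2 codons.
2 × 2 × 4 × 2 = 32.

32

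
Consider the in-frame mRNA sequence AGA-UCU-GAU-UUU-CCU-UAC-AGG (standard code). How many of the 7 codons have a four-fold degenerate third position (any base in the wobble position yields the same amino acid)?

Codon 1 AGA (Arg): third position 2-fold.
Codon 2 UCU (Ser): third position 4-fold.
Codon 3 GAU (Asp): third position 2-fold.
Codon 4 UUU (Phe): third position 2-fold.
Codon 5 CCU (Pro): third position 4-fold.
Codon 6 UAC (Tyr): third position 2-fold.
Codon 7 AGG (Arg): third position 2-fold.
Four-fold degenerate third positions: 2.

2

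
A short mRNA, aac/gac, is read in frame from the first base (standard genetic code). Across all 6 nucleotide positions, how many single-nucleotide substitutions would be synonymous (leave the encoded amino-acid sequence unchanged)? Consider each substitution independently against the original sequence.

2

Codon 1 (AAC, Asn): 1 synonymous substitution.
Codon 2 (GAC, Asp): 1 synonymous substitution.
Total: 1 + 1 = 2.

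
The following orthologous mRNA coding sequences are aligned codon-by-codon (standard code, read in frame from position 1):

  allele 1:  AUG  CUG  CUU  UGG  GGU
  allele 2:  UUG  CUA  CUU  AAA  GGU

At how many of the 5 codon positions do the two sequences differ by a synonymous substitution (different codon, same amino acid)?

1

Codon 1: AUG Met / UUG Leu — nonsynonymous.
Codon 2: CUG Leu / CUA Leu — synonymous.
Codon 3: CUU Leu / CUU Leu — identical.
Codon 4: UGG Trp / AAA Lys — nonsynonymous.
Codon 5: GGU Gly / GGU Gly — identical.
Synonymous differences: 1.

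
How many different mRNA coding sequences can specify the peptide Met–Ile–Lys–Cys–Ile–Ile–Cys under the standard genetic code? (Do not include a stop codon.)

Met: 1 codon.
Ile: 3 codons.
Lys: 2 codons.
Cys: 2 codons.
Ile: 3 codons.
Ile: 3 codons.
Cys: 2 codons.
1 × 3 × 2 × 2 × 3 × 3 × 2 = 216.

216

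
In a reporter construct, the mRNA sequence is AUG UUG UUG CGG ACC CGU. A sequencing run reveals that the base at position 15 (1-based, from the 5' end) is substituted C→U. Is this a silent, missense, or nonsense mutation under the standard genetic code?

silent

Position 15 falls in codon 5: ACC → Thr.
After the substitution the codon is ACU → Thr.
Both encode Thr, so the change is synonymous.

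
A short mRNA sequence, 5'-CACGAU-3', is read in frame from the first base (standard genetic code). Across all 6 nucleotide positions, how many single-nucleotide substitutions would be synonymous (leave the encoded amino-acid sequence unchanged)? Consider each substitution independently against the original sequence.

Codon 1 (CAC, His): 1 synonymous substitution.
Codon 2 (GAU, Asp): 1 synonymous substitution.
Total: 1 + 1 = 2.

2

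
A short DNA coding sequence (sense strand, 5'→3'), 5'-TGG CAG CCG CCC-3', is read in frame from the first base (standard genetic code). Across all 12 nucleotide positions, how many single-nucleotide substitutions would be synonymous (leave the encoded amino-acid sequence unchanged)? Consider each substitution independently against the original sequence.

Codon 1 (TGG, Trp): 0 synonymous substitutions.
Codon 2 (CAG, Gln): 1 synonymous substitution.
Codon 3 (CCG, Pro): 3 synonymous substitutions.
Codon 4 (CCC, Pro): 3 synonymous substitutions.
Total: 0 + 1 + 3 + 3 = 7.

7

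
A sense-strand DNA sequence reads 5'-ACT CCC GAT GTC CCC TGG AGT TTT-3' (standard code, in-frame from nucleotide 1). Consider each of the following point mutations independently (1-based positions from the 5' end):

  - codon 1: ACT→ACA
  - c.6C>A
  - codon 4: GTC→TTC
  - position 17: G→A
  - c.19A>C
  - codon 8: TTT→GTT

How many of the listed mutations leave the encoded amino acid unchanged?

2

Codon 1: ACT (Thr) → ACA (Thr) — synonymous.
Codon 2: CCC (Pro) → CCA (Pro) — synonymous.
Codon 4: GTC (Val) → TTC (Phe) — missense.
Codon 6: TGG (Trp) → TAG (Stop) — nonsense.
Codon 7: AGT (Ser) → CGT (Arg) — missense.
Codon 8: TTT (Phe) → GTT (Val) — missense.
Synonymous: 2 of 6.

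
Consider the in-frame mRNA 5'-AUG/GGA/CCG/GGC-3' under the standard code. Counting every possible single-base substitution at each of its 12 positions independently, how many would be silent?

9

Codon 1 (AUG, Met): 0 synonymous substitutions.
Codon 2 (GGA, Gly): 3 synonymous substitutions.
Codon 3 (CCG, Pro): 3 synonymous substitutions.
Codon 4 (GGC, Gly): 3 synonymous substitutions.
Total: 0 + 3 + 3 + 3 = 9.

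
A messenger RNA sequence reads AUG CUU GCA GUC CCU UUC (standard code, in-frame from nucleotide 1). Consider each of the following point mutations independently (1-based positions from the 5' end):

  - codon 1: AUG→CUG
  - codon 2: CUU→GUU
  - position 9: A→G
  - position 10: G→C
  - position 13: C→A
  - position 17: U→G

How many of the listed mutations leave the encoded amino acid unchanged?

1

Codon 1: AUG (Met) → CUG (Leu) — missense.
Codon 2: CUU (Leu) → GUU (Val) — missense.
Codon 3: GCA (Ala) → GCG (Ala) — synonymous.
Codon 4: GUC (Val) → CUC (Leu) — missense.
Codon 5: CCU (Pro) → ACU (Thr) — missense.
Codon 6: UUC (Phe) → UGC (Cys) — missense.
Synonymous: 1 of 6.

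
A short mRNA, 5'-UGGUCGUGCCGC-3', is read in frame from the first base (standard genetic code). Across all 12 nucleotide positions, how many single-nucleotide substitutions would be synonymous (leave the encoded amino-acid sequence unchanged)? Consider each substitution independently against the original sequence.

7

Codon 1 (UGG, Trp): 0 synonymous substitutions.
Codon 2 (UCG, Ser): 3 synonymous substitutions.
Codon 3 (UGC, Cys): 1 synonymous substitution.
Codon 4 (CGC, Arg): 3 synonymous substitutions.
Total: 0 + 3 + 1 + 3 = 7.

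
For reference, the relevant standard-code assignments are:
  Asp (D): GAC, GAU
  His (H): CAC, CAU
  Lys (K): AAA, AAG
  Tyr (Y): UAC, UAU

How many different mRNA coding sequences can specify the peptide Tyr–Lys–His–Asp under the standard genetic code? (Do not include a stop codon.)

Tyr: 2 codons.
Lys: 2 codons.
His: 2 codons.
Asp: 2 codons.
2 × 2 × 2 × 2 = 16.

16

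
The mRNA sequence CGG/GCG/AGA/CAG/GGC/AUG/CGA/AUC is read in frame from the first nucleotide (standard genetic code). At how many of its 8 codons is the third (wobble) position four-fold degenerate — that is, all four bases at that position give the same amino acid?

4

Codon 1 CGG (Arg): third position 4-fold.
Codon 2 GCG (Ala): third position 4-fold.
Codon 3 AGA (Arg): third position 2-fold.
Codon 4 CAG (Gln): third position 2-fold.
Codon 5 GGC (Gly): third position 4-fold.
Codon 6 AUG (Met): third position 1-fold.
Codon 7 CGA (Arg): third position 4-fold.
Codon 8 AUC (Ile): third position 3-fold.
Four-fold degenerate third positions: 4.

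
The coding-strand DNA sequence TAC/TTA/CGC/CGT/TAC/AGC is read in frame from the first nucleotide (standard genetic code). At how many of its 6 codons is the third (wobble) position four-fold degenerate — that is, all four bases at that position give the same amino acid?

2

Codon 1 TAC (Tyr): third position 2-fold.
Codon 2 TTA (Leu): third position 2-fold.
Codon 3 CGC (Arg): third position 4-fold.
Codon 4 CGT (Arg): third position 4-fold.
Codon 5 TAC (Tyr): third position 2-fold.
Codon 6 AGC (Ser): third position 2-fold.
Four-fold degenerate third positions: 2.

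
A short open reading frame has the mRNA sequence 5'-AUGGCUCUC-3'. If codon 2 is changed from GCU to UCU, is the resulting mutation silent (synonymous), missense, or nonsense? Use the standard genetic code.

missense

Position 4 falls in codon 2: GCU → Ala.
After the substitution the codon is UCU → Ser.
Ala ≠ Ser, so this is a missense mutation.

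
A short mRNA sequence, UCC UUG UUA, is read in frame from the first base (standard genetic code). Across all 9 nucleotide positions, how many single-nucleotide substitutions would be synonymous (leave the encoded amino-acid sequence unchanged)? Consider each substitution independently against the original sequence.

7

Codon 1 (UCC, Ser): 3 synonymous substitutions.
Codon 2 (UUG, Leu): 2 synonymous substitutions.
Codon 3 (UUA, Leu): 2 synonymous substitutions.
Total: 3 + 2 + 2 = 7.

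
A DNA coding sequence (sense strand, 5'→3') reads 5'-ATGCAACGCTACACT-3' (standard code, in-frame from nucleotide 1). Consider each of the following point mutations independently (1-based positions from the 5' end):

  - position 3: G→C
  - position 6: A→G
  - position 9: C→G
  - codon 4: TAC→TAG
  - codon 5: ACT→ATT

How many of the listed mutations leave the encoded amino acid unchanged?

2

Codon 1: ATG (Met) → ATC (Ile) — missense.
Codon 2: CAA (Gln) → CAG (Gln) — synonymous.
Codon 3: CGC (Arg) → CGG (Arg) — synonymous.
Codon 4: TAC (Tyr) → TAG (Stop) — nonsense.
Codon 5: ACT (Thr) → ATT (Ile) — missense.
Synonymous: 2 of 5.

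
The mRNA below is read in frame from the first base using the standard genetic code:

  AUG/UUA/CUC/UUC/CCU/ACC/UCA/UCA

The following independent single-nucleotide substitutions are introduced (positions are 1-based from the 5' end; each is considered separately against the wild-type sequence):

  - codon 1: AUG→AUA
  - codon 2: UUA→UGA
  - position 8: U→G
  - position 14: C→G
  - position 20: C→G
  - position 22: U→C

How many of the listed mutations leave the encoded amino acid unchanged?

Codon 1: AUG (Met) → AUA (Ile) — missense.
Codon 2: UUA (Leu) → UGA (Stop) — nonsense.
Codon 3: CUC (Leu) → CGC (Arg) — missense.
Codon 5: CCU (Pro) → CGU (Arg) — missense.
Codon 7: UCA (Ser) → UGA (Stop) — nonsense.
Codon 8: UCA (Ser) → CCA (Pro) — missense.
Synonymous: 0 of 6.

0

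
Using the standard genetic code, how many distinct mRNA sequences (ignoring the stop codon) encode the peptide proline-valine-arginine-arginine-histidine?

1152

Pro: 4 codons.
Val: 4 codons.
Arg: 6 codons.
Arg: 6 codons.
His: 2 codons.
4 × 4 × 6 × 6 × 2 = 1152.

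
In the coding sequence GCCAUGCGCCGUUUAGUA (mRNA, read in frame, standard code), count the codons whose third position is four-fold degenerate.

4

Codon 1 GCC (Ala): third position 4-fold.
Codon 2 AUG (Met): third position 1-fold.
Codon 3 CGC (Arg): third position 4-fold.
Codon 4 CGU (Arg): third position 4-fold.
Codon 5 UUA (Leu): third position 2-fold.
Codon 6 GUA (Val): third position 4-fold.
Four-fold degenerate third positions: 4.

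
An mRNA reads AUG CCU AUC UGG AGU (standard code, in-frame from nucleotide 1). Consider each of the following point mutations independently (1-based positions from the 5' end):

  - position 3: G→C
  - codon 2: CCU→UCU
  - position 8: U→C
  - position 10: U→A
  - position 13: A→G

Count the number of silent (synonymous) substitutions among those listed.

0

Codon 1: AUG (Met) → AUC (Ile) — missense.
Codon 2: CCU (Pro) → UCU (Ser) — missense.
Codon 3: AUC (Ile) → ACC (Thr) — missense.
Codon 4: UGG (Trp) → AGG (Arg) — missense.
Codon 5: AGU (Ser) → GGU (Gly) — missense.
Synonymous: 0 of 5.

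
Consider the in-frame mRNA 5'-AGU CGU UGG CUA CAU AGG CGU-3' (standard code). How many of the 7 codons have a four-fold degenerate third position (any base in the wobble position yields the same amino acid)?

Codon 1 AGU (Ser): third position 2-fold.
Codon 2 CGU (Arg): third position 4-fold.
Codon 3 UGG (Trp): third position 1-fold.
Codon 4 CUA (Leu): third position 4-fold.
Codon 5 CAU (His): third position 2-fold.
Codon 6 AGG (Arg): third position 2-fold.
Codon 7 CGU (Arg): third position 4-fold.
Four-fold degenerate third positions: 3.

3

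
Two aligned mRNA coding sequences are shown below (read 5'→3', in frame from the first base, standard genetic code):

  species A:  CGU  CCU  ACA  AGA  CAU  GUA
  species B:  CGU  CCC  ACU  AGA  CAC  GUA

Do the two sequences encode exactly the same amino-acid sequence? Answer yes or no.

yes

Codon 1: CGU Arg / CGU Arg — identical.
Codon 2: CCU Pro / CCC Pro — synonymous.
Codon 3: ACA Thr / ACU Thr — synonymous.
Codon 4: AGA Arg / AGA Arg — identical.
Codon 5: CAU His / CAC His — synonymous.
Codon 6: GUA Val / GUA Val — identical.
Nonsynonymous differences: 0 → same protein.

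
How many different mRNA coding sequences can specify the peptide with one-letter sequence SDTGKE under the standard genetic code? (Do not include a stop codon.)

Ser: 6 codons.
Asp: 2 codons.
Thr: 4 codons.
Gly: 4 codons.
Lys: 2 codons.
Glu: 2 codons.
6 × 2 × 4 × 4 × 2 × 2 = 768.

768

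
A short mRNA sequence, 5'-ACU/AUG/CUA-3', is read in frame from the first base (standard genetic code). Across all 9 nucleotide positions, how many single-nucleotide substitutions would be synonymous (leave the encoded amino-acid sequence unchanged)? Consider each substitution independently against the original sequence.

7

Codon 1 (ACU, Thr): 3 synonymous substitutions.
Codon 2 (AUG, Met): 0 synonymous substitutions.
Codon 3 (CUA, Leu): 4 synonymous substitutions.
Total: 3 + 0 + 4 = 7.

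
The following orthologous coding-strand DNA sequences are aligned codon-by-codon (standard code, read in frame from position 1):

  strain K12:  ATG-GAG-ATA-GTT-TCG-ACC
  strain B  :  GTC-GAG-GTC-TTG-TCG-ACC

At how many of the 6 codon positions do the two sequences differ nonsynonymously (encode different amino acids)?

Codon 1: ATG Met / GTC Val — nonsynonymous.
Codon 2: GAG Glu / GAG Glu — identical.
Codon 3: ATA Ile / GTC Val — nonsynonymous.
Codon 4: GTT Val / TTG Leu — nonsynonymous.
Codon 5: TCG Ser / TCG Ser — identical.
Codon 6: ACC Thr / ACC Thr — identical.
Nonsynonymous differences: 3.

3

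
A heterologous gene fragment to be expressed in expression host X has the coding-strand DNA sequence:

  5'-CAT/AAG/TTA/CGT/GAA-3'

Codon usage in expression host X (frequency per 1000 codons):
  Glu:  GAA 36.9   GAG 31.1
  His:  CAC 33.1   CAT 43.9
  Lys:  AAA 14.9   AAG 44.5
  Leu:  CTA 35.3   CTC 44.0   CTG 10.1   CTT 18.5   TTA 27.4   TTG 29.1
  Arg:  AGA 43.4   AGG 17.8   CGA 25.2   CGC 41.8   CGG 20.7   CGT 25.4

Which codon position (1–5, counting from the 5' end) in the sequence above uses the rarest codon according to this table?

4

Codon 1 CAT (His): 43.9 per 1000.
Codon 2 AAG (Lys): 44.5 per 1000.
Codon 3 TTA (Leu): 27.4 per 1000.
Codon 4 CGT (Arg): 25.4 per 1000.
Codon 5 GAA (Glu): 36.9 per 1000.
Lowest frequency is 25.4 at codon 4.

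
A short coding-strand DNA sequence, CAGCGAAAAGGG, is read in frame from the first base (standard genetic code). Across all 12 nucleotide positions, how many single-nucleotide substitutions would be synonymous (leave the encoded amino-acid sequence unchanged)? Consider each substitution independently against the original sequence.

9

Codon 1 (CAG, Gln): 1 synonymous substitution.
Codon 2 (CGA, Arg): 4 synonymous substitutions.
Codon 3 (AAA, Lys): 1 synonymous substitution.
Codon 4 (GGG, Gly): 3 synonymous substitutions.
Total: 1 + 4 + 1 + 3 = 9.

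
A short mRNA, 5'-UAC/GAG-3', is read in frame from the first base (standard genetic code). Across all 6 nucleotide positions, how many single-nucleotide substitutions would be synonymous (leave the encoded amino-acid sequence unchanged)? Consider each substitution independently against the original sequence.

2

Codon 1 (UAC, Tyr): 1 synonymous substitution.
Codon 2 (GAG, Glu): 1 synonymous substitution.
Total: 1 + 1 = 2.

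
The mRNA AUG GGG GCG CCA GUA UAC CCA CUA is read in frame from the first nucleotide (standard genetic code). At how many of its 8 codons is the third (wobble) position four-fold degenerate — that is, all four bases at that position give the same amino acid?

Codon 1 AUG (Met): third position 1-fold.
Codon 2 GGG (Gly): third position 4-fold.
Codon 3 GCG (Ala): third position 4-fold.
Codon 4 CCA (Pro): third position 4-fold.
Codon 5 GUA (Val): third position 4-fold.
Codon 6 UAC (Tyr): third position 2-fold.
Codon 7 CCA (Pro): third position 4-fold.
Codon 8 CUA (Leu): third position 4-fold.
Four-fold degenerate third positions: 6.

6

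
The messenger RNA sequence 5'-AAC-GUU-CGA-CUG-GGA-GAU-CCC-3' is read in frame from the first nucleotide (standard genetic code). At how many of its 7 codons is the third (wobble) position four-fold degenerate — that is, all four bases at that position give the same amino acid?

5

Codon 1 AAC (Asn): third position 2-fold.
Codon 2 GUU (Val): third position 4-fold.
Codon 3 CGA (Arg): third position 4-fold.
Codon 4 CUG (Leu): third position 4-fold.
Codon 5 GGA (Gly): third position 4-fold.
Codon 6 GAU (Asp): third position 2-fold.
Codon 7 CCC (Pro): third position 4-fold.
Four-fold degenerate third positions: 5.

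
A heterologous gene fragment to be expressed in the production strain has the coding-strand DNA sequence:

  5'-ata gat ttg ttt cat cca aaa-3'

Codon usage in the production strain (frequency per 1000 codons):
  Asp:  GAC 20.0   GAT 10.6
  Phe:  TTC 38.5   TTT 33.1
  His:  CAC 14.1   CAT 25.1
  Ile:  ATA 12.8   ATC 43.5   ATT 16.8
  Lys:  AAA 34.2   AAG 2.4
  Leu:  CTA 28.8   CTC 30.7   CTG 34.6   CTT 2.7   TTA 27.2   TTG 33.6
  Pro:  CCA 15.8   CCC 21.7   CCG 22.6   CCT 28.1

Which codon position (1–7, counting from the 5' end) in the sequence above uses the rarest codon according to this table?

2

Codon 1 ATA (Ile): 12.8 per 1000.
Codon 2 GAT (Asp): 10.6 per 1000.
Codon 3 TTG (Leu): 33.6 per 1000.
Codon 4 TTT (Phe): 33.1 per 1000.
Codon 5 CAT (His): 25.1 per 1000.
Codon 6 CCA (Pro): 15.8 per 1000.
Codon 7 AAA (Lys): 34.2 per 1000.
Lowest frequency is 10.6 at codon 2.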